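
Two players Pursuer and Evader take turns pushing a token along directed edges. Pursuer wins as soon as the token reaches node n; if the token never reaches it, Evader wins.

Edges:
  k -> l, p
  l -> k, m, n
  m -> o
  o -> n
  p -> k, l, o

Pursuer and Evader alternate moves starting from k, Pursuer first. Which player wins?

Track states (vertex, player-to-move).
A0 = {(n,Pursuer), (n,Evader)}
A1: add {(l,Pursuer), (o,Pursuer), (o,Evader)}.
A2: add {(m,Pursuer), (m,Evader), (p,Pursuer)}.
A3: add {(k,Evader)}.
A4 = A3; e.g. (k,Pursuer) stays out. (k,Pursuer) never enters ⇒ Evader avoids the target.

Evader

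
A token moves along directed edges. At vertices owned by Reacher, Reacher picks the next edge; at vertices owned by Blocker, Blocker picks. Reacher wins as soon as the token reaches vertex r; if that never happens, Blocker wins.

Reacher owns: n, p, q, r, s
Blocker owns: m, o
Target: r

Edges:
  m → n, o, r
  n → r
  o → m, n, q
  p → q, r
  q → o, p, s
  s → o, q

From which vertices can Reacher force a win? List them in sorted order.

n, p, q, r, s

A0 = {r}
A1: add {n, p} — n (Reacher) has n→r; p (Reacher) has p→r.
A2: add {q} — q (Reacher) has q→p.
A3: add {s} — s (Reacher) has s→q.
A4 = A3; e.g. m (Blocker) can still go to o. Fixed point.
Reacher's winning region = {n, p, q, r, s}.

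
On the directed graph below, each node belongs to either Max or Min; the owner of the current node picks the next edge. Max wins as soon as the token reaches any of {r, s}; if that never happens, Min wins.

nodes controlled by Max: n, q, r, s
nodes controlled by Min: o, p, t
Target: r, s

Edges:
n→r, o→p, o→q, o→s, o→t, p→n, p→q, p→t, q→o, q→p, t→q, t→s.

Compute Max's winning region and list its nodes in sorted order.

A0 = {r, s}
A1: add {n} — n (Max) has n→r.
A2 = A1; e.g. o (Min) can still go to p. Fixed point.
Max's winning region = {n, r, s}.

n, r, s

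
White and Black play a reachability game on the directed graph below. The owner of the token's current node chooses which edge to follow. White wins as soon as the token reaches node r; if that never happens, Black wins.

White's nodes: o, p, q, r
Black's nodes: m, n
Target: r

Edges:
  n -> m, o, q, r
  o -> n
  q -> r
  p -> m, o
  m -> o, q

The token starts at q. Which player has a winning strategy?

White

A0 = {r}
A1: add {q} — q (White) has q→r.
A2 = A1; e.g. m (Black) can still go to o. Fixed point.
q ∈ A1, so White can force the target.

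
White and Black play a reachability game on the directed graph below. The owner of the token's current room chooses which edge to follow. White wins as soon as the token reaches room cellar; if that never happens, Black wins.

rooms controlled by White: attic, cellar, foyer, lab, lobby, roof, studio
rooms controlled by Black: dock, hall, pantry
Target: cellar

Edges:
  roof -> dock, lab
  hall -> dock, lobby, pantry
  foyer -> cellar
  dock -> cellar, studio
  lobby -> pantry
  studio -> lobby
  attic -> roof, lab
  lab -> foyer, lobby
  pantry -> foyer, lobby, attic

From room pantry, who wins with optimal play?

Black

A0 = {cellar}
A1: add {foyer} — foyer (White) has foyer→cellar.
A2: add {lab} — lab (White) has lab→foyer.
A3: add {attic, roof} — roof (White) has roof→lab; attic (White) has attic→lab.
A4 = A3; e.g. hall (Black) can still go to dock. Fixed point.
pantry never enters the attractor, so Black can avoid the target forever.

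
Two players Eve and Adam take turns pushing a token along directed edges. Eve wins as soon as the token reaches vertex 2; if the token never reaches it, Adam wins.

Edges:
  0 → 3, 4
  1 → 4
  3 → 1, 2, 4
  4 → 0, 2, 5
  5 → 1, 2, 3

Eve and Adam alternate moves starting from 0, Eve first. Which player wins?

Track states (vertex, player-to-move).
A0 = {(2,Eve), (2,Adam)}
A1: add {(3,Eve), (4,Eve), (5,Eve)}.
A2: add {(0,Adam), (1,Adam)}.
A3 = A2; e.g. (0,Eve) stays out. (0,Eve) never enters ⇒ Adam avoids the target.

Adam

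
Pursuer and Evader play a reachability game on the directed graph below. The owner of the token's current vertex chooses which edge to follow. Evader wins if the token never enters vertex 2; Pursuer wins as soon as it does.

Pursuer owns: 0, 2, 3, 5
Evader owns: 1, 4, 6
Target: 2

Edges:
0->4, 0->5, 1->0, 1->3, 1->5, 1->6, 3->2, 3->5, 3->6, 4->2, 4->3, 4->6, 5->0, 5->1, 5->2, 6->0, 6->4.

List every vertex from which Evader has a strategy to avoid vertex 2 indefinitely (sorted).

1, 4, 6

A0 = {2}
A1: add {3, 5} — 3 (Pursuer) has 3→2; 5 (Pursuer) has 5→2.
A2: add {0} — 0 (Pursuer) has 0→5.
A3 = A2; e.g. 1 (Evader) can still go to 6. Fixed point.
Pursuer's attractor = {0, 2, 3, 5}; Evader avoids the target exactly from the complement.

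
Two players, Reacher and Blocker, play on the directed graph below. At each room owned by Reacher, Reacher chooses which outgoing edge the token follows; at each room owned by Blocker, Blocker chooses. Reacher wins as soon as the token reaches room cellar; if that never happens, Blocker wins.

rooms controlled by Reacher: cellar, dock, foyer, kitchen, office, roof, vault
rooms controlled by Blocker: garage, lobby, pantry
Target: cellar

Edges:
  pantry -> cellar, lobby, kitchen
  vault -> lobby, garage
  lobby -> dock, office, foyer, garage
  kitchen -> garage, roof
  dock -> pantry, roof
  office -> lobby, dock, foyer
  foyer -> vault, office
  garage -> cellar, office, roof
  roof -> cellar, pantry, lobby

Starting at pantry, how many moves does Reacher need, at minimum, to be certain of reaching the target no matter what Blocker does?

A0 = {cellar}
A1: add {roof} — roof (Reacher) has roof→cellar.
A2: add {dock, kitchen} — kitchen (Reacher) has kitchen→roof; dock (Reacher) has dock→roof.
A3: add {office} — office (Reacher) has office→dock.
A4: add {foyer, garage} — foyer (Reacher) has foyer→office; garage (Blocker): all of {cellar, office, roof} already in.
A5: add {lobby, vault} — vault (Reacher) has vault→garage; lobby (Blocker): all of {dock, office, foyer, garage} already in.
A6: add {pantry} — pantry (Blocker): all of {cellar, lobby, kitchen} already in.
A6 = all vertices. Fixed point.
pantry enters the attractor at level 6, so Reacher can force the target in 6 moves from there.

6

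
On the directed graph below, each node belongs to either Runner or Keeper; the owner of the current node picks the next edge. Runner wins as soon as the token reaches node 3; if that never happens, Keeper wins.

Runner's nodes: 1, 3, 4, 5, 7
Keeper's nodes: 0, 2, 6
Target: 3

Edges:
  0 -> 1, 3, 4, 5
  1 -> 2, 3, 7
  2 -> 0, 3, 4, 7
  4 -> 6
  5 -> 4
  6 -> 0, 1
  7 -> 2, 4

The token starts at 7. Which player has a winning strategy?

A0 = {3}
A1: add {1} — 1 (Runner) has 1→3.
A2 = A1; e.g. 0 (Keeper) can still go to 4. Fixed point.
7 never enters the attractor, so Keeper can avoid the target forever.

Keeper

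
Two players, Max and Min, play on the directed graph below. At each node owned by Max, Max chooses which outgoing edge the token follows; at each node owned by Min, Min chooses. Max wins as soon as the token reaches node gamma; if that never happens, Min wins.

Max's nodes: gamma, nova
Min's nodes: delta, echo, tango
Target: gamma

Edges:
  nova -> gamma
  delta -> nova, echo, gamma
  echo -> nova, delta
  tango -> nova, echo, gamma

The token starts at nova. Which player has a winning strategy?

Max

A0 = {gamma}
A1: add {nova} — nova (Max) has nova→gamma.
A2 = A1; e.g. delta (Min) can still go to echo. Fixed point.
nova ∈ A1, so Max can force the target.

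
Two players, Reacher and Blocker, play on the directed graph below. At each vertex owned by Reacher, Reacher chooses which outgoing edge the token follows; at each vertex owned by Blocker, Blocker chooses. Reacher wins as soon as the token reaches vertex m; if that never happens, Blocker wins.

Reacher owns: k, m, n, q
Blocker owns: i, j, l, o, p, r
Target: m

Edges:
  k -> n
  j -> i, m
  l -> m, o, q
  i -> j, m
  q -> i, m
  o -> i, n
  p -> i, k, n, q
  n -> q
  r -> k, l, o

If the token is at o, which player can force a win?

Blocker

A0 = {m}
A1: add {q} — q (Reacher) has q→m.
A2: add {n} — n (Reacher) has n→q.
A3: add {k} — k (Reacher) has k→n.
A4 = A3; e.g. i (Blocker) can still go to j. Fixed point.
o never enters the attractor, so Blocker can avoid the target forever.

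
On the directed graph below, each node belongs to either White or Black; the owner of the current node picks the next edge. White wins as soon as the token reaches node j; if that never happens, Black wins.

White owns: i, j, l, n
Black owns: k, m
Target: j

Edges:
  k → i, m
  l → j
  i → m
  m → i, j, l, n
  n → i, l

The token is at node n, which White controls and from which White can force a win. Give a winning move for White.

l

A0 = {j}
A1: add {l} — l (White) has l→j.
A2: add {n} — n (White) has n→l.
A3 = A2; e.g. i (White) has no edge into A2. Fixed point.
From n, successor l is in the attractor (rank 1); the other successor i is not.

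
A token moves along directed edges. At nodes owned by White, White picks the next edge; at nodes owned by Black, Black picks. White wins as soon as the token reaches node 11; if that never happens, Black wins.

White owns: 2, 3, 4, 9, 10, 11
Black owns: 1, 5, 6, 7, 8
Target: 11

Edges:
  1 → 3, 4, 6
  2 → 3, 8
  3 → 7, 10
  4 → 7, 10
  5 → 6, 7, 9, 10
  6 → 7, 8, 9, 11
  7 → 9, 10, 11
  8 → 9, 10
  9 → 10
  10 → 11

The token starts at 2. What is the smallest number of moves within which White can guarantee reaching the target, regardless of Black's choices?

A0 = {11}
A1: add {10} — 10 (White) has 10→11.
A2: add {3, 4, 9} — 3 (White) has 3→10; 4 (White) has 4→10; 9 (White) has 9→10.
A3: add {2, 7, 8} — 2 (White) has 2→3; 7 (Black): all of {9, 10, 11} already in; 8 (Black): all of {9, 10} already in.
2 enters the attractor at level 3, so White can force the target in 3 moves from there.

3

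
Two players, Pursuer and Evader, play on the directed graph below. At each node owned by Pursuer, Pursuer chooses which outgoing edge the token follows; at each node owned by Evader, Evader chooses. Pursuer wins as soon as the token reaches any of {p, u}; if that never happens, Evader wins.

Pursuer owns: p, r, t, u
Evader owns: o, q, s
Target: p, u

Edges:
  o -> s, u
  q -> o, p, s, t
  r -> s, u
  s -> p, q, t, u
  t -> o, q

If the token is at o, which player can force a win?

A0 = {p, u}
A1: add {r} — r (Pursuer) has r→u.
A2 = A1; e.g. o (Evader) can still go to s. Fixed point.
o never enters the attractor, so Evader can avoid the target forever.

Evader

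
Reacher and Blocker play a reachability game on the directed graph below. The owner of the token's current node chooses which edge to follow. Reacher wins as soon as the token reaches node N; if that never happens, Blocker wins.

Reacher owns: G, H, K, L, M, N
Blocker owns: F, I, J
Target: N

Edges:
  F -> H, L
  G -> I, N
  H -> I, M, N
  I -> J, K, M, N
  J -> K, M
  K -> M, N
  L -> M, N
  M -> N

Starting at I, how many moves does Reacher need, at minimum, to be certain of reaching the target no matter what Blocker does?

3

A0 = {N}
A1: add {G, H, K, L, M} — G (Reacher) has G→N; H (Reacher) has H→N; K (Reacher) has K→N; L (Reacher) has L→N; M (Reacher) has M→N.
A2: add {F, J} — F (Blocker): all of {H, L} already in; J (Blocker): all of {K, M} already in.
A3: add {I} — I (Blocker): all of {J, K, M, N} already in.
A3 = all vertices. Fixed point.
I enters the attractor at level 3, so Reacher can force the target in 3 moves from there.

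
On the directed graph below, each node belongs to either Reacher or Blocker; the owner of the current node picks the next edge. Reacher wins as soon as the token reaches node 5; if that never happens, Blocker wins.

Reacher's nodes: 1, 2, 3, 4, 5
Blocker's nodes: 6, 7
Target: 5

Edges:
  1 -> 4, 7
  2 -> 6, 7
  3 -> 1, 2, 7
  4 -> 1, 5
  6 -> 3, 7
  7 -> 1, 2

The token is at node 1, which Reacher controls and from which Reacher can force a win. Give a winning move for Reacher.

A0 = {5}
A1: add {4} — 4 (Reacher) has 4→5.
A2: add {1} — 1 (Reacher) has 1→4.
A3: add {3} — 3 (Reacher) has 3→1.
A4 = A3; e.g. 2 (Reacher) has no edge into A3. Fixed point.
From 1, successor 4 is in the attractor (rank 1); the other successor 7 is not.

4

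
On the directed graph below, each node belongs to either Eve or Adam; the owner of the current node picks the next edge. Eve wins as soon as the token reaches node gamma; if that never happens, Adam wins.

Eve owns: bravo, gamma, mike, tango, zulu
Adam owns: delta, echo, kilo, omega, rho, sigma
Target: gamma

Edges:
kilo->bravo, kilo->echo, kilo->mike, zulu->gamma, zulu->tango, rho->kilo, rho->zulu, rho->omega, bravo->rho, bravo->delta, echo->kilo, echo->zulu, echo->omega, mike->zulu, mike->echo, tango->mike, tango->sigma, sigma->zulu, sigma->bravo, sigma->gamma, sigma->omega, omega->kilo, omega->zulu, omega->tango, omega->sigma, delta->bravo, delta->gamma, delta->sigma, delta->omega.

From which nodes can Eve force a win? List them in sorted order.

gamma, mike, tango, zulu

A0 = {gamma}
A1: add {zulu} — zulu (Eve) has zulu→gamma.
A2: add {mike} — mike (Eve) has mike→zulu.
A3: add {tango} — tango (Eve) has tango→mike.
A4 = A3; e.g. kilo (Adam) can still go to bravo. Fixed point.
Eve's winning region = {gamma, mike, tango, zulu}.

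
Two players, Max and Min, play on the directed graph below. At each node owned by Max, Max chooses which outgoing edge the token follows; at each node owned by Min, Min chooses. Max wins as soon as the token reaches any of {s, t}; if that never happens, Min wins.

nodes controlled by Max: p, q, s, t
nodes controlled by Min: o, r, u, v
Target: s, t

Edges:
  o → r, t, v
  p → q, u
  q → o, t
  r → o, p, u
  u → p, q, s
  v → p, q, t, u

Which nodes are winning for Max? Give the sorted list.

p, q, s, t, u, v

A0 = {s, t}
A1: add {q} — q (Max) has q→t.
A2: add {p} — p (Max) has p→q.
A3: add {u} — u (Min): all of {p, q, s} already in.
A4: add {v} — v (Min): all of {p, q, t, u} already in.
A5 = A4; e.g. o (Min) can still go to r. Fixed point.
Max's winning region = {p, q, s, t, u, v}.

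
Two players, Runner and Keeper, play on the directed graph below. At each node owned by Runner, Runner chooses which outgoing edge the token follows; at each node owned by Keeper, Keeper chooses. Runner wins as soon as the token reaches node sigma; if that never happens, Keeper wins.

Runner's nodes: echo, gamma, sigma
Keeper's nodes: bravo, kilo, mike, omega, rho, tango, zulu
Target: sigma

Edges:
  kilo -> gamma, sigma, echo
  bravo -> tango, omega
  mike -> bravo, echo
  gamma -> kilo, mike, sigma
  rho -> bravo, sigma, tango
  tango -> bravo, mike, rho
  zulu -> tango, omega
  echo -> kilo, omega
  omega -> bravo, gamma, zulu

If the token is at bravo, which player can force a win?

A0 = {sigma}
A1: add {gamma} — gamma (Runner) has gamma→sigma.
A2 = A1; e.g. kilo (Keeper) can still go to echo. Fixed point.
bravo never enters the attractor, so Keeper can avoid the target forever.

Keeper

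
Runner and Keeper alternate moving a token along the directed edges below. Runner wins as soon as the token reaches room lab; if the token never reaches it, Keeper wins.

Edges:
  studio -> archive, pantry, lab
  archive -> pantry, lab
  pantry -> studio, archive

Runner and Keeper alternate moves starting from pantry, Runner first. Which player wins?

Keeper

Track states (vertex, player-to-move).
A0 = {(lab,Runner), (lab,Keeper)}
A1: add {(studio,Runner), (archive,Runner)}.
A2: add {(pantry,Keeper)}.
A3 = A2; e.g. (studio,Keeper) stays out. (pantry,Runner) never enters ⇒ Keeper avoids the target.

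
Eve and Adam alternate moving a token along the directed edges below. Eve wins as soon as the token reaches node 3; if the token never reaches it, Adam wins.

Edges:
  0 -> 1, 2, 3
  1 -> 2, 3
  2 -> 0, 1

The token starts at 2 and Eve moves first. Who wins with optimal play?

Track states (vertex, player-to-move).
A0 = {(3,Eve), (3,Adam)}
A1: add {(0,Eve), (1,Eve)}.
A2: add {(2,Adam)}.
A3 = A2; e.g. (0,Adam) stays out. (2,Eve) never enters ⇒ Adam avoids the target.

Adam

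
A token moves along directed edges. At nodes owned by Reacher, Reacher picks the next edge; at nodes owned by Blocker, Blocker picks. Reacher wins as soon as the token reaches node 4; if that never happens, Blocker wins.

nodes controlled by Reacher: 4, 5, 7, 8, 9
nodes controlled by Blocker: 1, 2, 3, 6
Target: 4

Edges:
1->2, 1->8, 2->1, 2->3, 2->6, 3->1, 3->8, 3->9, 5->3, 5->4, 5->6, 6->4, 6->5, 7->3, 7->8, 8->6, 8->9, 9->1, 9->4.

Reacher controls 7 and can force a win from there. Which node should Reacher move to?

A0 = {4}
A1: add {5, 9} — 5 (Reacher) has 5→4; 9 (Reacher) has 9→4.
A2: add {6, 8} — 6 (Blocker): all of {4, 5} already in; 8 (Reacher) has 8→9.
A3: add {7} — 7 (Reacher) has 7→8.
A4 = A3; e.g. 1 (Blocker) can still go to 2. Fixed point.
From 7, successor 8 is in the attractor (rank 2); the other successor 3 is not.

8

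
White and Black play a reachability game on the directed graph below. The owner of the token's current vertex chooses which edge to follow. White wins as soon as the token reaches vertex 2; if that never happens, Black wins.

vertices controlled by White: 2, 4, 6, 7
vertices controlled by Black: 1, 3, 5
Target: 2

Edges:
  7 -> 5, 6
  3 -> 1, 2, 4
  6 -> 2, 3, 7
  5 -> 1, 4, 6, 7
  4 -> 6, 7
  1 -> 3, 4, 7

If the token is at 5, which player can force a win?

A0 = {2}
A1: add {6} — 6 (White) has 6→2.
A2: add {4, 7} — 4 (White) has 4→6; 7 (White) has 7→6.
A3 = A2; e.g. 1 (Black) can still go to 3. Fixed point.
5 never enters the attractor, so Black can avoid the target forever.

Black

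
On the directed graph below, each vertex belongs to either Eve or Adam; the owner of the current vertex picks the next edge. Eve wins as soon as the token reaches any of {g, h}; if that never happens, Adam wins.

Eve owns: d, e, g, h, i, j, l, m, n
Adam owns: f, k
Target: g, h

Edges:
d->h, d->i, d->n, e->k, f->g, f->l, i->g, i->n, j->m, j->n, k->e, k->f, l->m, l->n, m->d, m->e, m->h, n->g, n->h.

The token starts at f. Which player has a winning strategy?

A0 = {g, h}
A1: add {d, i, m, n} — d (Eve) has d→h; i (Eve) has i→g; m (Eve) has m→h; n (Eve) has n→g.
A2: add {j, l} — j (Eve) has j→m; l (Eve) has l→m.
A3: add {f} — f (Adam): all of {g, l} already in.
A4 = A3; e.g. e (Eve) has no edge into A3. Fixed point.
f ∈ A3, so Eve can force the target.

Eve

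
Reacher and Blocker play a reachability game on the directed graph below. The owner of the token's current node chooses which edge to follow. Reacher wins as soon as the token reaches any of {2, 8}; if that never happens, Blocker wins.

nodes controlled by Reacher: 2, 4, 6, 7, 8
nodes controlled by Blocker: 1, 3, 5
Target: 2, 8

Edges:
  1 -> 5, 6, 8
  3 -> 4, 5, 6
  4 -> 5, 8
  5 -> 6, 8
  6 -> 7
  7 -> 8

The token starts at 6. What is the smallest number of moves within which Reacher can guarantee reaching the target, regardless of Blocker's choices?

2

A0 = {2, 8}
A1: add {4, 7} — 4 (Reacher) has 4→8; 7 (Reacher) has 7→8.
A2: add {6} — 6 (Reacher) has 6→7.
6 enters the attractor at level 2, so Reacher can force the target in 2 moves from there.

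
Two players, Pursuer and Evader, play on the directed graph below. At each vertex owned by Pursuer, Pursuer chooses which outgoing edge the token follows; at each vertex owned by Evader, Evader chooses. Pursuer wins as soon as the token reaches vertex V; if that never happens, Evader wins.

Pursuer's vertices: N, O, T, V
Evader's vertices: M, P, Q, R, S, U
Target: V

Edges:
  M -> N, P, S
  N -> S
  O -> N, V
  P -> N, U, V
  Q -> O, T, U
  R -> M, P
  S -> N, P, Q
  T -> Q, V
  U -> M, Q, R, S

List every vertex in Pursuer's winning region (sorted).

O, T, V

A0 = {V}
A1: add {O, T} — O (Pursuer) has O→V; T (Pursuer) has T→V.
A2 = A1; e.g. M (Evader) can still go to N. Fixed point.
Pursuer's winning region = {O, T, V}.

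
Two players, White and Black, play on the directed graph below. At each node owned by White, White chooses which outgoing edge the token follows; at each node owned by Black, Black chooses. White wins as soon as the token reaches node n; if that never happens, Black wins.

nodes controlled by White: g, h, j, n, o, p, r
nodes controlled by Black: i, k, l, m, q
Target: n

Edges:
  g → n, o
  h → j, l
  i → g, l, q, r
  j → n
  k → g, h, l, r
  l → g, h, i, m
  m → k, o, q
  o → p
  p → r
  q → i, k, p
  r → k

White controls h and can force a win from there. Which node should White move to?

A0 = {n}
A1: add {g, j} — g (White) has g→n; j (White) has j→n.
A2: add {h} — h (White) has h→j.
A3 = A2; e.g. i (Black) can still go to l. Fixed point.
From h, successor j is in the attractor (rank 1); the other successor l is not.

j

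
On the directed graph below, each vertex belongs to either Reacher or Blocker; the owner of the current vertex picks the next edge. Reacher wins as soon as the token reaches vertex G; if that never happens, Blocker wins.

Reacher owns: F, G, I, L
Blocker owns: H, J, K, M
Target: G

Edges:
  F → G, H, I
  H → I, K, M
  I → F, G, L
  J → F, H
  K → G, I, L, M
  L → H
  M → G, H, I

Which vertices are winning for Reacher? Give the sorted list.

F, G, I

A0 = {G}
A1: add {F, I} — F (Reacher) has F→G; I (Reacher) has I→G.
A2 = A1; e.g. H (Blocker) can still go to K. Fixed point.
Reacher's winning region = {F, G, I}.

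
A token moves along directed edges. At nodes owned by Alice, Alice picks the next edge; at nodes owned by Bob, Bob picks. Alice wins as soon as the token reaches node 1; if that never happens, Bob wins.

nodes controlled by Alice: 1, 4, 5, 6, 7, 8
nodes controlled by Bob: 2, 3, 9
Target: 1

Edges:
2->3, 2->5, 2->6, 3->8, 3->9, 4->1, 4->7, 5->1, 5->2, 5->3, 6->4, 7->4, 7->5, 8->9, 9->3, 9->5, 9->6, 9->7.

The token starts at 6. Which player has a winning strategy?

Alice

A0 = {1}
A1: add {4, 5} — 4 (Alice) has 4→1; 5 (Alice) has 5→1.
A2: add {6, 7} — 6 (Alice) has 6→4; 7 (Alice) has 7→4.
A3 = A2; e.g. 2 (Bob) can still go to 3. Fixed point.
6 ∈ A2, so Alice can force the target.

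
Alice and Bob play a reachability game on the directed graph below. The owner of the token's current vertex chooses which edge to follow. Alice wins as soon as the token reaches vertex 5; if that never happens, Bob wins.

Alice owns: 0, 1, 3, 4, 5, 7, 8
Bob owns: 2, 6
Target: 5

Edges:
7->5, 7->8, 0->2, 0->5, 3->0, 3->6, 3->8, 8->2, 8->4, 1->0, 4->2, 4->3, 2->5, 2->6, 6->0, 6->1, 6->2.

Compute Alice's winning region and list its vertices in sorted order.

A0 = {5}
A1: add {0, 7} — 0 (Alice) has 0→5; 7 (Alice) has 7→5.
A2: add {1, 3} — 1 (Alice) has 1→0; 3 (Alice) has 3→0.
A3: add {4} — 4 (Alice) has 4→3.
A4: add {8} — 8 (Alice) has 8→4.
A5 = A4; e.g. 2 (Bob) can still go to 6. Fixed point.
Alice's winning region = {0, 1, 3, 4, 5, 7, 8}.

0, 1, 3, 4, 5, 7, 8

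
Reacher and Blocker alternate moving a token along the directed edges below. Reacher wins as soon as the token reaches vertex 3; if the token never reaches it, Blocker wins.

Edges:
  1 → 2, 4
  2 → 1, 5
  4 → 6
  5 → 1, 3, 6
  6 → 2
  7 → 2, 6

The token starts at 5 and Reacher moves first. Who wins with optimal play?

Track states (vertex, player-to-move).
A0 = {(3,Reacher), (3,Blocker)}
A1: add {(5,Reacher)}.
(5,Reacher) ∈ A1 ⇒ Reacher forces the target.

Reacher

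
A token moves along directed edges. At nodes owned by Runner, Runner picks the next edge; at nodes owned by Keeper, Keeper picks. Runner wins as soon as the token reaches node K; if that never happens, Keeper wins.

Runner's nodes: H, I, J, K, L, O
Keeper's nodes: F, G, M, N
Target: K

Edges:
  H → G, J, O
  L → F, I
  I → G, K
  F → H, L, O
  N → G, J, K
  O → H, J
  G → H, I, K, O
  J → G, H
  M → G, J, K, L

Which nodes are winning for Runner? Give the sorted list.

I, K, L

A0 = {K}
A1: add {I} — I (Runner) has I→K.
A2: add {L} — L (Runner) has L→I.
A3 = A2; e.g. F (Keeper) can still go to H. Fixed point.
Runner's winning region = {I, K, L}.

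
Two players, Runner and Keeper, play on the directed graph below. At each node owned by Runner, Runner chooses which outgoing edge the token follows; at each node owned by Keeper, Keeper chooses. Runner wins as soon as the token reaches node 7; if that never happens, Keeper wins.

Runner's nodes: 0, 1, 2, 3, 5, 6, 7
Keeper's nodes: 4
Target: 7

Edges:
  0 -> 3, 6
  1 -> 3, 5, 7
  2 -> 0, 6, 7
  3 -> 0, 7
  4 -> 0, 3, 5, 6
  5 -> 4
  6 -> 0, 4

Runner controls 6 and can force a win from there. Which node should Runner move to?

0

A0 = {7}
A1: add {1, 2, 3} — 1 (Runner) has 1→7; 2 (Runner) has 2→7; 3 (Runner) has 3→7.
A2: add {0} — 0 (Runner) has 0→3.
A3: add {6} — 6 (Runner) has 6→0.
A4 = A3; e.g. 4 (Keeper) can still go to 5. Fixed point.
From 6, successor 0 is in the attractor (rank 2); the other successor 4 is not.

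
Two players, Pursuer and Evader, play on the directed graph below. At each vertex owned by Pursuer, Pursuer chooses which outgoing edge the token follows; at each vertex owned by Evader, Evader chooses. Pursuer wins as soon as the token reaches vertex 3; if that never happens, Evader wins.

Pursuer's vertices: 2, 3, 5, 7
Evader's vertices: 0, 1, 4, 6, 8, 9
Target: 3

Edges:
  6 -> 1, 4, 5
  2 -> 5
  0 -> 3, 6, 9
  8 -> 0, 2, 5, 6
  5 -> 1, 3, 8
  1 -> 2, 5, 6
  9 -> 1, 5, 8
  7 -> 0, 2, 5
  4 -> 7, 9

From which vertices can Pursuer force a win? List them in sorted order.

A0 = {3}
A1: add {5} — 5 (Pursuer) has 5→3.
A2: add {2, 7} — 2 (Pursuer) has 2→5; 7 (Pursuer) has 7→5.
A3 = A2; e.g. 0 (Evader) can still go to 6. Fixed point.
Pursuer's winning region = {2, 3, 5, 7}.

2, 3, 5, 7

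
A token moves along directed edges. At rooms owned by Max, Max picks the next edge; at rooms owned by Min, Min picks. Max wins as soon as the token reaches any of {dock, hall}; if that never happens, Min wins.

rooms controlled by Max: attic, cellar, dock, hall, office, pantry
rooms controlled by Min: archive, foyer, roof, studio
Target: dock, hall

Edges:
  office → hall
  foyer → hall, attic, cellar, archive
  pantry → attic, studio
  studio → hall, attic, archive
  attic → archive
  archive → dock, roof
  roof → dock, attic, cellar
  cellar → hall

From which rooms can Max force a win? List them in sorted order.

cellar, dock, hall, office

A0 = {dock, hall}
A1: add {cellar, office} — cellar (Max) has cellar→hall; office (Max) has office→hall.
A2 = A1; e.g. foyer (Min) can still go to attic. Fixed point.
Max's winning region = {cellar, dock, hall, office}.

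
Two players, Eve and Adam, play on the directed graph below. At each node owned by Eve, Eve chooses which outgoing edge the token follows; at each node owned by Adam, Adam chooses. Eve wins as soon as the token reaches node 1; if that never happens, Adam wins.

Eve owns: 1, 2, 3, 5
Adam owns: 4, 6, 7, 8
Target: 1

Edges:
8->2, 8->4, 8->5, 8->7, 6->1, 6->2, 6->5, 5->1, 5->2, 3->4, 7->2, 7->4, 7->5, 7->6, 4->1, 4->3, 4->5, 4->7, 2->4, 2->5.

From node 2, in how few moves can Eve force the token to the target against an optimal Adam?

A0 = {1}
A1: add {5} — 5 (Eve) has 5→1.
A2: add {2} — 2 (Eve) has 2→5.
2 enters the attractor at level 2, so Eve can force the target in 2 moves from there.

2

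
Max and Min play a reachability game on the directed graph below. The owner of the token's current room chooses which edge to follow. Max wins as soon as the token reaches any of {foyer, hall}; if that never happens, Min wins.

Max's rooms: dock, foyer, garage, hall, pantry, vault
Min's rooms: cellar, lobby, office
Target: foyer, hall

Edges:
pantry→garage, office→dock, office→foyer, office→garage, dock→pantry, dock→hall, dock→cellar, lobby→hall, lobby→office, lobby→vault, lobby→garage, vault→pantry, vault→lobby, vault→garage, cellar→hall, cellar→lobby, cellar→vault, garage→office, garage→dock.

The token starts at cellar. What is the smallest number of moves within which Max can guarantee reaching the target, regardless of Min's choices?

5

A0 = {foyer, hall}
A1: add {dock} — dock (Max) has dock→hall.
A2: add {garage} — garage (Max) has garage→dock.
A3: add {office, pantry, vault} — pantry (Max) has pantry→garage; office (Min): all of {dock, foyer, garage} already in; vault (Max) has vault→garage.
A4: add {lobby} — lobby (Min): all of {hall, office, vault, garage} already in.
A5: add {cellar} — cellar (Min): all of {hall, lobby, vault} already in.
A5 = all vertices. Fixed point.
cellar enters the attractor at level 5, so Max can force the target in 5 moves from there.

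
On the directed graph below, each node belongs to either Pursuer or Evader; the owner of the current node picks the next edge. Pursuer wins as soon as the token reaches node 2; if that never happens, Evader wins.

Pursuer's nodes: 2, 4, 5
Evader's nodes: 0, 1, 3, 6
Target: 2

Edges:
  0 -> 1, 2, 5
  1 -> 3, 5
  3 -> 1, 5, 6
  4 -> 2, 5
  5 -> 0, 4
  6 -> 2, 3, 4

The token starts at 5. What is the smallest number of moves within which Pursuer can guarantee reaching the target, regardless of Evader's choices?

A0 = {2}
A1: add {4} — 4 (Pursuer) has 4→2.
A2: add {5} — 5 (Pursuer) has 5→4.
A3 = A2; e.g. 0 (Evader) can still go to 1. Fixed point.
5 enters the attractor at level 2, so Pursuer can force the target in 2 moves from there.

2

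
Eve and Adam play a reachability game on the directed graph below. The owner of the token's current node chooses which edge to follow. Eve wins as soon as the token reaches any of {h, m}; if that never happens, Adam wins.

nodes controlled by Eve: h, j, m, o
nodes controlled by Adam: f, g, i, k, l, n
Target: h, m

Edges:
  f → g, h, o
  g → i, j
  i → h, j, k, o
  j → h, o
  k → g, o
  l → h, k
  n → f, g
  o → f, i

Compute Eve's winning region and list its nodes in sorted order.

h, j, m

A0 = {h, m}
A1: add {j} — j (Eve) has j→h.
A2 = A1; e.g. f (Adam) can still go to g. Fixed point.
Eve's winning region = {h, j, m}.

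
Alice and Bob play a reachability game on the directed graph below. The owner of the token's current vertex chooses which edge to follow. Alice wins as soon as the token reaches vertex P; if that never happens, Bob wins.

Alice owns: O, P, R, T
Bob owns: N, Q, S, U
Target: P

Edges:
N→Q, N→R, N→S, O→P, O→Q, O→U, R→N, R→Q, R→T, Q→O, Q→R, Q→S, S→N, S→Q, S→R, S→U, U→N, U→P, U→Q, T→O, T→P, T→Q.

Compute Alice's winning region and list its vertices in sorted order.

A0 = {P}
A1: add {O, T} — O (Alice) has O→P; T (Alice) has T→P.
A2: add {R} — R (Alice) has R→T.
A3 = A2; e.g. N (Bob) can still go to Q. Fixed point.
Alice's winning region = {O, P, R, T}.

O, P, R, T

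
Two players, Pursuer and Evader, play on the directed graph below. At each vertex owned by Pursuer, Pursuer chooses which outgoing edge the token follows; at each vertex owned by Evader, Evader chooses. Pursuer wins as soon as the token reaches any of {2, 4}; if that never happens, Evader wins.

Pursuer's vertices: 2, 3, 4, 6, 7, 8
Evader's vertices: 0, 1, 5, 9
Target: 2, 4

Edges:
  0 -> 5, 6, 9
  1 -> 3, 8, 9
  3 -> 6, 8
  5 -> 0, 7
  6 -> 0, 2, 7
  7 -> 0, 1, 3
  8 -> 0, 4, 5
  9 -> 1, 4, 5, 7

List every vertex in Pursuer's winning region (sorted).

2, 3, 4, 6, 7, 8

A0 = {2, 4}
A1: add {6, 8} — 6 (Pursuer) has 6→2; 8 (Pursuer) has 8→4.
A2: add {3} — 3 (Pursuer) has 3→6.
A3: add {7} — 7 (Pursuer) has 7→3.
A4 = A3; e.g. 0 (Evader) can still go to 5. Fixed point.
Pursuer's winning region = {2, 3, 4, 6, 7, 8}.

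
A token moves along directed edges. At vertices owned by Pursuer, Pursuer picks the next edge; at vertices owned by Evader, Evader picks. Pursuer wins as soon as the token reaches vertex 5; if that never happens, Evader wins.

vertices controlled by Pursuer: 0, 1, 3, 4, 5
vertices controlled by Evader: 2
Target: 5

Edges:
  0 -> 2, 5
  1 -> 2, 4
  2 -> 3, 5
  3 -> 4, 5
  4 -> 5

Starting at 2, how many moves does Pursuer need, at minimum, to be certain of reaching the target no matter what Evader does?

2

A0 = {5}
A1: add {0, 3, 4} — 0 (Pursuer) has 0→5; 3 (Pursuer) has 3→5; 4 (Pursuer) has 4→5.
A2: add {1, 2} — 1 (Pursuer) has 1→4; 2 (Evader): all of {3, 5} already in.
A2 = all vertices. Fixed point.
2 enters the attractor at level 2, so Pursuer can force the target in 2 moves from there.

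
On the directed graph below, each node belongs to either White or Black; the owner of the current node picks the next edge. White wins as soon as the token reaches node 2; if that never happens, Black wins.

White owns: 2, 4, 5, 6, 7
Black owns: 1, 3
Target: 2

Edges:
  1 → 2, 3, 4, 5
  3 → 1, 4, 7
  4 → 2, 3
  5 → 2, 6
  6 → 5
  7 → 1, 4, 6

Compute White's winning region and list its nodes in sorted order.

A0 = {2}
A1: add {4, 5} — 4 (White) has 4→2; 5 (White) has 5→2.
A2: add {6, 7} — 6 (White) has 6→5; 7 (White) has 7→4.
A3 = A2; e.g. 1 (Black) can still go to 3. Fixed point.
White's winning region = {2, 4, 5, 6, 7}.

2, 4, 5, 6, 7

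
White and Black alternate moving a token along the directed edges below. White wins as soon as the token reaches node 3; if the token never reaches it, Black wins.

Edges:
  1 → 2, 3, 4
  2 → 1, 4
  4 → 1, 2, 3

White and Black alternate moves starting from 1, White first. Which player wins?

Track states (vertex, player-to-move).
A0 = {(3,White), (3,Black)}
A1: add {(1,White), (4,White)}.
(1,White) ∈ A1 ⇒ White forces the target.

White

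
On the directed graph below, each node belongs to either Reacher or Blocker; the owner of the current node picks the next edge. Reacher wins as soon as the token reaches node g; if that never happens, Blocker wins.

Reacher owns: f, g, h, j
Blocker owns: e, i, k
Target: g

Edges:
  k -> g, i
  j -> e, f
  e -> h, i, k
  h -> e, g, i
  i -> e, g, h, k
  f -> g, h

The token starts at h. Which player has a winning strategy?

A0 = {g}
A1: add {f, h} — f (Reacher) has f→g; h (Reacher) has h→g.
h ∈ A1, so Reacher can force the target.

Reacher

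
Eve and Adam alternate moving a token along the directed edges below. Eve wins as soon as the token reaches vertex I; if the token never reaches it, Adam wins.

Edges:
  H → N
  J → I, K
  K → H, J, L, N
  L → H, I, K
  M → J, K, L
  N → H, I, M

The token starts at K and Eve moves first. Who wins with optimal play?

Eve

Track states (vertex, player-to-move).
A0 = {(I,Eve), (I,Adam)}
A1: add {(J,Eve), (L,Eve), (N,Eve)}.
A2: add {(H,Adam)}.
A3: add {(K,Eve)}.
(K,Eve) ∈ A3 ⇒ Eve forces the target.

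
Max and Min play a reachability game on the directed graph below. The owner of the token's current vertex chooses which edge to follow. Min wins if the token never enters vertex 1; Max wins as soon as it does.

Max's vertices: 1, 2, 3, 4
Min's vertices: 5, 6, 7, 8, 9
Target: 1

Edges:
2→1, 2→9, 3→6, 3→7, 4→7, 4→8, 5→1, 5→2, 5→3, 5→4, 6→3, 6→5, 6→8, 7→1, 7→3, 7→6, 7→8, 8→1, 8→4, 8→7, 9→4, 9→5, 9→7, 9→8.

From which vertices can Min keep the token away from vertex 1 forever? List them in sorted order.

3, 4, 5, 6, 7, 8, 9

A0 = {1}
A1: add {2} — 2 (Max) has 2→1.
A2 = A1; e.g. 3 (Max) has no edge into A1. Fixed point.
Max's attractor = {1, 2}; Min avoids the target exactly from the complement.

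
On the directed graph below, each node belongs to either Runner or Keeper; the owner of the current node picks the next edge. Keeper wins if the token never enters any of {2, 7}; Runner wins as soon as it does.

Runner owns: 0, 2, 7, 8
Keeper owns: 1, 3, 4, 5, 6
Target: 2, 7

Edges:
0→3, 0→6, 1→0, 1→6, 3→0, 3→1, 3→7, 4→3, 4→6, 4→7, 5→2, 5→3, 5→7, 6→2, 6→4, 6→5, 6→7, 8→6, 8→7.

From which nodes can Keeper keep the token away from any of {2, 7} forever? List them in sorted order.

A0 = {2, 7}
A1: add {8} — 8 (Runner) has 8→7.
A2 = A1; e.g. 0 (Runner) has no edge into A1. Fixed point.
Runner's attractor = {2, 7, 8}; Keeper avoids the target exactly from the complement.

0, 1, 3, 4, 5, 6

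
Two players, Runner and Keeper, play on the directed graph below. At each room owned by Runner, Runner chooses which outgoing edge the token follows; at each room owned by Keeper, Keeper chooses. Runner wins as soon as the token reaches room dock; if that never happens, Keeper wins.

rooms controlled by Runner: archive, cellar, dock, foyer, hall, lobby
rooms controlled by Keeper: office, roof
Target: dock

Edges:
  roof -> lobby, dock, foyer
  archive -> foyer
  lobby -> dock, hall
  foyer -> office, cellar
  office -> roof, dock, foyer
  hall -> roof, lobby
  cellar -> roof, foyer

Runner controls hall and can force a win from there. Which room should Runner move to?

lobby

A0 = {dock}
A1: add {lobby} — lobby (Runner) has lobby→dock.
A2: add {hall} — hall (Runner) has hall→lobby.
A3 = A2; e.g. roof (Keeper) can still go to foyer. Fixed point.
From hall, successor lobby is in the attractor (rank 1); the other successor roof is not.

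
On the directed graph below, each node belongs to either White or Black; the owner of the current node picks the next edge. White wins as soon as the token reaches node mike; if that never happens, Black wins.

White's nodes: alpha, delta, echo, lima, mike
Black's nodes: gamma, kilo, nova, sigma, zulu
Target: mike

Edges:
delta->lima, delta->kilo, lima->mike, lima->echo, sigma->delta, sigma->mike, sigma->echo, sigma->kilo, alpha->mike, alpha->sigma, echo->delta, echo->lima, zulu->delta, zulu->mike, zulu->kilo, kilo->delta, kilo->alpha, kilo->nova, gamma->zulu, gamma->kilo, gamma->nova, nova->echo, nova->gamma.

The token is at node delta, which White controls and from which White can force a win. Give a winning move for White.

lima

A0 = {mike}
A1: add {alpha, lima} — lima (White) has lima→mike; alpha (White) has alpha→mike.
A2: add {delta, echo} — delta (White) has delta→lima; echo (White) has echo→lima.
A3 = A2; e.g. sigma (Black) can still go to kilo. Fixed point.
From delta, successor lima is in the attractor (rank 1); the other successor kilo is not.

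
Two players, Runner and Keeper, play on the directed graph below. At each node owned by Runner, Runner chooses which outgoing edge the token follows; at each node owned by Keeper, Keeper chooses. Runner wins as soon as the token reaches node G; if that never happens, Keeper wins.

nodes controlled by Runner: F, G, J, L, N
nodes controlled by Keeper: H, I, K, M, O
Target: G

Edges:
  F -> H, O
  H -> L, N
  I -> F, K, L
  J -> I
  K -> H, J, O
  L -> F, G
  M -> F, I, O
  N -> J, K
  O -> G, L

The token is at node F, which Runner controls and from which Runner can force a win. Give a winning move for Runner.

O

A0 = {G}
A1: add {L} — L (Runner) has L→G.
A2: add {O} — O (Keeper): all of {G, L} already in.
A3: add {F} — F (Runner) has F→O.
A4 = A3; e.g. H (Keeper) can still go to N. Fixed point.
From F, successor O is in the attractor (rank 2); the other successor H is not.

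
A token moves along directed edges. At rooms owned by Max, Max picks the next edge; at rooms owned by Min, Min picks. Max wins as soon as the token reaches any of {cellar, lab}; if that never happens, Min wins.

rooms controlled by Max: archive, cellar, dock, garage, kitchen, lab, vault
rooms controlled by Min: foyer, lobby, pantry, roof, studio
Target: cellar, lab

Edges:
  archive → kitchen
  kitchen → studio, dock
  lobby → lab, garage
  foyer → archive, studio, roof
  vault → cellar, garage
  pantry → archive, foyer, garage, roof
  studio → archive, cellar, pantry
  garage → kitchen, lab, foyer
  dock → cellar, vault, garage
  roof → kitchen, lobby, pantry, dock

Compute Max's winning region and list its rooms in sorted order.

archive, cellar, dock, garage, kitchen, lab, lobby, vault

A0 = {cellar, lab}
A1: add {dock, garage, vault} — vault (Max) has vault→cellar; garage (Max) has garage→lab; dock (Max) has dock→cellar.
A2: add {kitchen, lobby} — kitchen (Max) has kitchen→dock; lobby (Min): all of {lab, garage} already in.
A3: add {archive} — archive (Max) has archive→kitchen.
A4 = A3; e.g. foyer (Min) can still go to studio. Fixed point.
Max's winning region = {archive, cellar, dock, garage, kitchen, lab, lobby, vault}.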